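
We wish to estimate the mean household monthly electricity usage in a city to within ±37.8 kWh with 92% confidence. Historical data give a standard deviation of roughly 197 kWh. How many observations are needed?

For a mean, the margin of error is E = z·σ/√n, so n = (zσ/E)².
At 92% confidence, z = 1.751.
n = (1.751 × 197 / 37.8)² = 83.28
Round up: n = 84.

n = 84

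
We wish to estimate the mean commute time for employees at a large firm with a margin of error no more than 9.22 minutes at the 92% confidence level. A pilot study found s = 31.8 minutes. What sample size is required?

For a mean, the margin of error is E = z·σ/√n, so n = (zσ/E)².
At 92% confidence, z = 1.751.
n = (1.751 × 31.8 / 9.22)² = 36.47
Round up: n = 37.

37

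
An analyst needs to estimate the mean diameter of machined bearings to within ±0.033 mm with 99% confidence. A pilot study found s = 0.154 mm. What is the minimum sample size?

145

For a mean, the margin of error is E = z·σ/√n, so n = (zσ/E)².
At 99% confidence, z = 2.576.
n = (2.576 × 0.154 / 0.033)² = 144.51
Round up: n = 145.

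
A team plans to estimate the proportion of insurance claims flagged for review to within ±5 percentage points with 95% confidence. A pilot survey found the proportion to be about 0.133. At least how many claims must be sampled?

For a proportion with margin E = 0.05 at 95% confidence, z = 1.960.
n = p̂(1−p̂)(z/E)² = 0.133 × 0.867 × (1.960/0.05)² = 177.19
Round up: n = 178.

n = 178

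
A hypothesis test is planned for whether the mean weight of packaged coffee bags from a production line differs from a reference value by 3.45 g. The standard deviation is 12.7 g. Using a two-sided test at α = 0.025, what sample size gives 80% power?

129

For a one-sample z-test, n = ((z_{α/2} + z_β)·σ/δ)².
z_{α/2} = 2.241 (two-sided α = 0.025); z_β = 0.842 (power 80% → β = 0.2).
n = (3.083 × 12.7 / 3.45)² = 128.80
Round up: n = 129.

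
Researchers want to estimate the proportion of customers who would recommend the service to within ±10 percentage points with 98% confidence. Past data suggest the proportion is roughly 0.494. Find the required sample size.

136

For a proportion with margin E = 0.1 at 98% confidence, z = 2.326.
n = p̂(1−p̂)(z/E)² = 0.494 × 0.506 × (2.326/0.1)² = 135.24
Round up: n = 136.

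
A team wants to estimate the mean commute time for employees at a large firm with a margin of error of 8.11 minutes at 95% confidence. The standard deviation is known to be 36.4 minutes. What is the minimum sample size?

78

For a mean, the margin of error is E = z·σ/√n, so n = (zσ/E)².
At 95% confidence, z = 1.960.
n = (1.960 × 36.4 / 8.11)² = 77.39
Round up: n = 78.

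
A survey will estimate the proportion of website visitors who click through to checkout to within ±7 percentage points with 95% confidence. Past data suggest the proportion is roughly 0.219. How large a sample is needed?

135

For a proportion with margin E = 0.07 at 95% confidence, z = 1.960.
n = p̂(1−p̂)(z/E)² = 0.219 × 0.781 × (1.960/0.07)² = 134.09
Round up: n = 135.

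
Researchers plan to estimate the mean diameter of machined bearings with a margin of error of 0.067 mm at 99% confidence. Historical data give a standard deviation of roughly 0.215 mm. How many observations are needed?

69

For a mean, the margin of error is E = z·σ/√n, so n = (zσ/E)².
At 99% confidence, z = 2.576.
n = (2.576 × 0.215 / 0.067)² = 68.33
Round up: n = 69.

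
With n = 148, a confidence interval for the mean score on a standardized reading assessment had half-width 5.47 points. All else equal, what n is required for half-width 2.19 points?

n = 924

Margin of error scales as 1/√n, so n₂ = n₁·(E₁/E₂)².
n₂ = 148 × (5.47/2.19)² = 148 × 6.239 = 923.37
Round up: n₂ = 924.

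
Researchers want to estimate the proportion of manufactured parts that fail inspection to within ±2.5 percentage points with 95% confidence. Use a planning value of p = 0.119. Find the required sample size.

For a proportion with margin E = 0.025 at 95% confidence, z = 1.960.
n = p̂(1−p̂)(z/E)² = 0.119 × 0.881 × (1.960/0.025)² = 644.40
Round up: n = 645.

n = 645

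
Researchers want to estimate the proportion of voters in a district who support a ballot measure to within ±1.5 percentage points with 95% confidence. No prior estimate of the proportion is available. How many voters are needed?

n = 4269

For a proportion with margin E = 0.015 at 95% confidence, z = 1.960.
With no prior estimate, use p = 0.5, which maximizes p(1−p) at 0.25.
n = 0.25 × (z/E)² = 0.25 × (1.960/0.015)² = 4268.44
Round up: n = 4269.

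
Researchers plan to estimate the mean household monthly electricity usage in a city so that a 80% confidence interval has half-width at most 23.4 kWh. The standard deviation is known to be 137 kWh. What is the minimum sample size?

For a mean, the margin of error is E = z·σ/√n, so n = (zσ/E)².
At 80% confidence, z = 1.282.
n = (1.282 × 137 / 23.4)² = 56.34
Round up: n = 57.

57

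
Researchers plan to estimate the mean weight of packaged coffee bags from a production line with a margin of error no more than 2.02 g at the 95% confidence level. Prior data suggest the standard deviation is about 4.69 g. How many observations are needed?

For a mean, the margin of error is E = z·σ/√n, so n = (zσ/E)².
At 95% confidence, z = 1.960.
n = (1.960 × 4.69 / 2.02)² = 20.71
Round up: n = 21.

21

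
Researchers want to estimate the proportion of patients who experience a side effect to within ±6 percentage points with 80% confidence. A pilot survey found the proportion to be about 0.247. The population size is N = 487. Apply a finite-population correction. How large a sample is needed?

73

For a proportion with margin E = 0.06 at 80% confidence, z = 1.282.
n = p̂(1−p̂)(z/E)² = 0.247 × 0.753 × (1.282/0.06)² = 84.91 — call this n₀.
Finite-population correction with N = 487: n = n₀ / (1 + (n₀−1)/N) = 84.91 / 1.172 = 72.45
Round up: n = 73.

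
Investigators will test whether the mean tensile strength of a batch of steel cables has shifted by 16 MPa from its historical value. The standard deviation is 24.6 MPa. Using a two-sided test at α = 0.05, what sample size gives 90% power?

For a one-sample z-test, n = ((z_{α/2} + z_β)·σ/δ)².
z_{α/2} = 1.960 (two-sided α = 0.05); z_β = 1.282 (power 90% → β = 0.1).
n = (3.242 × 24.6 / 16)² = 24.85
Round up: n = 25.

n = 25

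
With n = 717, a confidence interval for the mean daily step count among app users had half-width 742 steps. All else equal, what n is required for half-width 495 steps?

Margin of error scales as 1/√n, so n₂ = n₁·(E₁/E₂)².
n₂ = 717 × (742/495)² = 717 × 2.247 = 1611.10
Round up: n₂ = 1612.

n = 1612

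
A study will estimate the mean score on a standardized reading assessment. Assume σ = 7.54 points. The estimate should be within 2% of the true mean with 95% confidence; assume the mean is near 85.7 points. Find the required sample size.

75

For a mean, the margin of error is E = z·σ/√n, so n = (zσ/E)².
At 95% confidence, z = 1.960.
E = 2% of 85.7 = 1.714 points.
n = (1.960 × 7.54 / 1.714)² = 74.34
Round up: n = 75.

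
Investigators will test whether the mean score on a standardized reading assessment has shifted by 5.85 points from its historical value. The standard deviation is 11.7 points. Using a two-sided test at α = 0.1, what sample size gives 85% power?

29

For a one-sample z-test, n = ((z_{α/2} + z_β)·σ/δ)².
z_{α/2} = 1.645 (two-sided α = 0.1); z_β = 1.036 (power 85% → β = 0.15).
n = (2.681 × 11.7 / 5.85)² = 28.75
Round up: n = 29.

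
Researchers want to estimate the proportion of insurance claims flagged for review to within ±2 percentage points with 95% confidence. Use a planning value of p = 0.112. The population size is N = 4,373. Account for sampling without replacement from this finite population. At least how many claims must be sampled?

n = 785

For a proportion with margin E = 0.02 at 95% confidence, z = 1.960.
n = p̂(1−p̂)(z/E)² = 0.112 × 0.888 × (1.960/0.02)² = 955.18 — call this n₀.
Finite-population correction with N = 4,373: n = n₀ / (1 + (n₀−1)/N) = 955.18 / 1.218 = 784.22
Round up: n = 785.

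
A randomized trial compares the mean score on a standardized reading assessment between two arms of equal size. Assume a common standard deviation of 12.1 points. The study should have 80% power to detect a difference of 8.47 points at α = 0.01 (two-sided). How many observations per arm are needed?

48 per group

For two equal groups, n per group = 2·((z_{α/2} + z_β)·σ/δ)².
z_{α/2} = 2.576; z_β = 0.842 (power 80%).
n = 2 × (3.418 × 12.1 / 8.47)² = 2 × 23.84 = 47.68
Round up: n = 48 per group.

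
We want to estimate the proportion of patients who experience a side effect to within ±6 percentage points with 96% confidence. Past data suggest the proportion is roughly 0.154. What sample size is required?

For a proportion with margin E = 0.06 at 96% confidence, z = 2.054.
n = p̂(1−p̂)(z/E)² = 0.154 × 0.846 × (2.054/0.06)² = 152.68
Round up: n = 153.

153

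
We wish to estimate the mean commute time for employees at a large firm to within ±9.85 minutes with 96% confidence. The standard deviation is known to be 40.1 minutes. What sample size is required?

70

For a mean, the margin of error is E = z·σ/√n, so n = (zσ/E)².
At 96% confidence, z = 2.054.
n = (2.054 × 40.1 / 9.85)² = 69.92
Round up: n = 70.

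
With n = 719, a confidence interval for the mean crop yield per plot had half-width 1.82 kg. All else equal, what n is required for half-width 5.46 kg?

80

Margin of error scales as 1/√n, so n₂ = n₁·(E₁/E₂)².
n₂ = 719 × (1.82/5.46)² = 719 × 0.1111 = 79.88
Round up: n₂ = 80.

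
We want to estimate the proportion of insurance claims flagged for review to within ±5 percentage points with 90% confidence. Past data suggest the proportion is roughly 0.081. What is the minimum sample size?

81

For a proportion with margin E = 0.05 at 90% confidence, z = 1.645.
n = p̂(1−p̂)(z/E)² = 0.081 × 0.919 × (1.645/0.05)² = 80.57
Round up: n = 81.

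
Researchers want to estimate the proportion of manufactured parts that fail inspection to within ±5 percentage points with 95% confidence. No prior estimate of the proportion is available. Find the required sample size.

For a proportion with margin E = 0.05 at 95% confidence, z = 1.960.
With no prior estimate, use p = 0.5, which maximizes p(1−p) at 0.25.
n = 0.25 × (z/E)² = 0.25 × (1.960/0.05)² = 384.16
Round up: n = 385.

n = 385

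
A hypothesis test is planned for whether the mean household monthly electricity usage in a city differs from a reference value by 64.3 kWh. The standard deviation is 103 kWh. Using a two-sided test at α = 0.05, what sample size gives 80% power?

For a one-sample z-test, n = ((z_{α/2} + z_β)·σ/δ)².
z_{α/2} = 1.960 (two-sided α = 0.05); z_β = 0.842 (power 80% → β = 0.2).
n = (2.802 × 103 / 64.3)² = 20.15
Round up: n = 21.

21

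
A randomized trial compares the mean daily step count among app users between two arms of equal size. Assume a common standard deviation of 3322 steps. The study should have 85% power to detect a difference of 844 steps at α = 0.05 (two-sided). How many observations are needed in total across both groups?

558 total

For two equal groups, n per group = 2·((z_{α/2} + z_β)·σ/δ)².
z_{α/2} = 1.960; z_β = 1.036 (power 85%).
n = 2 × (2.996 × 3322 / 844)² = 2 × 139.06 = 278.12
Round up: n = 279 per group.
Total across both groups: 2 × 279 = 558.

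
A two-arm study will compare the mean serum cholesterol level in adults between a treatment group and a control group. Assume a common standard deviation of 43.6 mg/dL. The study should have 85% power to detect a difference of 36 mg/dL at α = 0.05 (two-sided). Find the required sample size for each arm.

For two equal groups, n per group = 2·((z_{α/2} + z_β)·σ/δ)².
z_{α/2} = 1.960; z_β = 1.036 (power 85%).
n = 2 × (2.996 × 43.6 / 36)² = 2 × 13.17 = 26.34
Round up: n = 27 per group.

27 per group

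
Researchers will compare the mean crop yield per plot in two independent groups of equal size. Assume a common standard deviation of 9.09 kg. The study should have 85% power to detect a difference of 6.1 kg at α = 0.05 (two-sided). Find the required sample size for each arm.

For two equal groups, n per group = 2·((z_{α/2} + z_β)·σ/δ)².
z_{α/2} = 1.960; z_β = 1.036 (power 85%).
n = 2 × (2.996 × 9.09 / 6.1)² = 2 × 19.93 = 39.86
Round up: n = 40 per group.

40 per group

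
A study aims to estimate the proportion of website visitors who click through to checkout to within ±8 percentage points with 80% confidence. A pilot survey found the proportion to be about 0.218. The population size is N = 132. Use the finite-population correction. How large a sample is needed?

34

For a proportion with margin E = 0.08 at 80% confidence, z = 1.282.
n = p̂(1−p̂)(z/E)² = 0.218 × 0.782 × (1.282/0.08)² = 43.78 — call this n₀.
Finite-population correction with N = 132: n = n₀ / (1 + (n₀−1)/N) = 43.78 / 1.324 = 33.07
Round up: n = 34.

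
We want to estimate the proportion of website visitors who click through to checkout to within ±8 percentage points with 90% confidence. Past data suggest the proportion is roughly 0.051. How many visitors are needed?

For a proportion with margin E = 0.08 at 90% confidence, z = 1.645.
n = p̂(1−p̂)(z/E)² = 0.051 × 0.949 × (1.645/0.08)² = 20.46
Round up: n = 21.

21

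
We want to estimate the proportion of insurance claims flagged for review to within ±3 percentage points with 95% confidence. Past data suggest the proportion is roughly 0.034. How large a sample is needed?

141

For a proportion with margin E = 0.03 at 95% confidence, z = 1.960.
n = p̂(1−p̂)(z/E)² = 0.034 × 0.966 × (1.960/0.03)² = 140.19
Round up: n = 141.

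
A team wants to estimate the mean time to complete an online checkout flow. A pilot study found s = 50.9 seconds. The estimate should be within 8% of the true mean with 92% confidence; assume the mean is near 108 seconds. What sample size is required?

For a mean, the margin of error is E = z·σ/√n, so n = (zσ/E)².
At 92% confidence, z = 1.751.
E = 8% of 108 = 8.64 seconds.
n = (1.751 × 50.9 / 8.64)² = 106.41
Round up: n = 107.

n = 107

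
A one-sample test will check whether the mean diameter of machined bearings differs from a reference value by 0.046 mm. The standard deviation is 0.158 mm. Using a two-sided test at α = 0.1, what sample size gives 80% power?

For a one-sample z-test, n = ((z_{α/2} + z_β)·σ/δ)².
z_{α/2} = 1.645 (two-sided α = 0.1); z_β = 0.842 (power 80% → β = 0.2).
n = (2.487 × 0.158 / 0.046)² = 72.97
Round up: n = 73.

73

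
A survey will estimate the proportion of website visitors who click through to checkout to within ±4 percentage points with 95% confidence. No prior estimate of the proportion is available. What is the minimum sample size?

For a proportion with margin E = 0.04 at 95% confidence, z = 1.960.
With no prior estimate, use p = 0.5, which maximizes p(1−p) at 0.25.
n = 0.25 × (z/E)² = 0.25 × (1.960/0.04)² = 600.25
Round up: n = 601.

n = 601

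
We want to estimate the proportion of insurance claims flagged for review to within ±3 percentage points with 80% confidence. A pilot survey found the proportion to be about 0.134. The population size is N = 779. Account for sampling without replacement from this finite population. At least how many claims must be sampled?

For a proportion with margin E = 0.03 at 80% confidence, z = 1.282.
n = p̂(1−p̂)(z/E)² = 0.134 × 0.866 × (1.282/0.03)² = 211.91 — call this n₀.
Finite-population correction with N = 779: n = n₀ / (1 + (n₀−1)/N) = 211.91 / 1.271 = 166.73
Round up: n = 167.

167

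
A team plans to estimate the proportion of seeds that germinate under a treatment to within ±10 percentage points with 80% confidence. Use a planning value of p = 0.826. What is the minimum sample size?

24

For a proportion with margin E = 0.1 at 80% confidence, z = 1.282.
n = p̂(1−p̂)(z/E)² = 0.826 × 0.174 × (1.282/0.1)² = 23.62
Round up: n = 24.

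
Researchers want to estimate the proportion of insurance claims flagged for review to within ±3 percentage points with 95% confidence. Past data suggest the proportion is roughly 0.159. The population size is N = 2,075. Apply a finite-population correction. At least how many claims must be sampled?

For a proportion with margin E = 0.03 at 95% confidence, z = 1.960.
n = p̂(1−p̂)(z/E)² = 0.159 × 0.841 × (1.960/0.03)² = 570.77 — call this n₀.
Finite-population correction with N = 2,075: n = n₀ / (1 + (n₀−1)/N) = 570.77 / 1.275 = 447.66
Round up: n = 448.

n = 448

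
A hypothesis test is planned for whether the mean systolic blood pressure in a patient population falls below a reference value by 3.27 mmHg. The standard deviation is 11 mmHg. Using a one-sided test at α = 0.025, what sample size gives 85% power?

102

For a one-sample z-test, n = ((z_α + z_β)·σ/δ)².
z_α = 1.960 (one-sided α = 0.025); z_β = 1.036 (power 85% → β = 0.15).
n = (2.996 × 11 / 3.27)² = 101.57
Round up: n = 102.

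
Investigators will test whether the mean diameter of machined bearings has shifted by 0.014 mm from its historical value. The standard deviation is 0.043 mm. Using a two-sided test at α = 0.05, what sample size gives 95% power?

123

For a one-sample z-test, n = ((z_{α/2} + z_β)·σ/δ)².
z_{α/2} = 1.960 (two-sided α = 0.05); z_β = 1.645 (power 95% → β = 0.05).
n = (3.605 × 0.043 / 0.014)² = 122.60
Round up: n = 123.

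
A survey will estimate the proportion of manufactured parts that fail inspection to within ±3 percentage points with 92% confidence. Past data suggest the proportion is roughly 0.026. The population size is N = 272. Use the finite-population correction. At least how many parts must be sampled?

66

For a proportion with margin E = 0.03 at 92% confidence, z = 1.751.
n = p̂(1−p̂)(z/E)² = 0.026 × 0.974 × (1.751/0.03)² = 86.27 — call this n₀.
Finite-population correction with N = 272: n = n₀ / (1 + (n₀−1)/N) = 86.27 / 1.313 = 65.70
Round up: n = 66.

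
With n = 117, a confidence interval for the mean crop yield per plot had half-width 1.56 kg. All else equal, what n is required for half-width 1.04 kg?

n = 264

Margin of error scales as 1/√n, so n₂ = n₁·(E₁/E₂)².
n₂ = 117 × (1.56/1.04)² = 117 × 2.25 = 263.25
Round up: n₂ = 264.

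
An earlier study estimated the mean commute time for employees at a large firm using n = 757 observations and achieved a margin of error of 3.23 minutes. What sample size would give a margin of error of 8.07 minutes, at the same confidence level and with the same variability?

Margin of error scales as 1/√n, so n₂ = n₁·(E₁/E₂)².
n₂ = 757 × (3.23/8.07)² = 757 × 0.1602 = 121.27
Round up: n₂ = 122.

122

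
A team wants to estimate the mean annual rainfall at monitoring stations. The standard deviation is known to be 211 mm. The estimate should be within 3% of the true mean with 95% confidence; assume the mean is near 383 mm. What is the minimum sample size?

n = 1296

For a mean, the margin of error is E = z·σ/√n, so n = (zσ/E)².
At 95% confidence, z = 1.960.
E = 3% of 383 = 11.49 mm.
n = (1.960 × 211 / 11.49)² = 1295.50
Round up: n = 1296.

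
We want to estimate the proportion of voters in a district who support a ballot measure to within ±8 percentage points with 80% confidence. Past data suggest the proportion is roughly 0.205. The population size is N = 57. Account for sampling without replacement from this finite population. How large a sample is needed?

n = 25

For a proportion with margin E = 0.08 at 80% confidence, z = 1.282.
n = p̂(1−p̂)(z/E)² = 0.205 × 0.795 × (1.282/0.08)² = 41.85 — call this n₀.
Finite-population correction with N = 57: n = n₀ / (1 + (n₀−1)/N) = 41.85 / 1.717 = 24.37
Round up: n = 25.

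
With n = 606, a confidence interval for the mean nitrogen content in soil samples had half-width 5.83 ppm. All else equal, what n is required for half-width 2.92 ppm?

Margin of error scales as 1/√n, so n₂ = n₁·(E₁/E₂)².
n₂ = 606 × (5.83/2.92)² = 606 × 3.986 = 2415.52
Round up: n₂ = 2416.

2416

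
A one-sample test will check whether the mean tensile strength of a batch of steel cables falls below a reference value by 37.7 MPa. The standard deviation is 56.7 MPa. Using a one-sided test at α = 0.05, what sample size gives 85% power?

For a one-sample z-test, n = ((z_α + z_β)·σ/δ)².
z_α = 1.645 (one-sided α = 0.05); z_β = 1.036 (power 85% → β = 0.15).
n = (2.681 × 56.7 / 37.7)² = 16.26
Round up: n = 17.

n = 17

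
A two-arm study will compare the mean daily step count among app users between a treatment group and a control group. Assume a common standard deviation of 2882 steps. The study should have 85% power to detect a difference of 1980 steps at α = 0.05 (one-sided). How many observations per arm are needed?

31 per group

For two equal groups, n per group = 2·((z_α + z_β)·σ/δ)².
z_α = 1.645; z_β = 1.036 (power 85%).
n = 2 × (2.681 × 2882 / 1980)² = 2 × 15.23 = 30.46
Round up: n = 31 per group.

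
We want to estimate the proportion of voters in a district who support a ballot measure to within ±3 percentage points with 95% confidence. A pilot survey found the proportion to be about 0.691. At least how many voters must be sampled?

For a proportion with margin E = 0.03 at 95% confidence, z = 1.960.
n = p̂(1−p̂)(z/E)² = 0.691 × 0.309 × (1.960/0.03)² = 911.39
Round up: n = 912.

912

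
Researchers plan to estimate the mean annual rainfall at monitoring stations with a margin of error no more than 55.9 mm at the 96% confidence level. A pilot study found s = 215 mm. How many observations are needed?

For a mean, the margin of error is E = z·σ/√n, so n = (zσ/E)².
At 96% confidence, z = 2.054.
n = (2.054 × 215 / 55.9)² = 62.41
Round up: n = 63.

63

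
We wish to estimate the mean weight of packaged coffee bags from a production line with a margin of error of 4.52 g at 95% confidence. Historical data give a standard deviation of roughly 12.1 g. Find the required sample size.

28

For a mean, the margin of error is E = z·σ/√n, so n = (zσ/E)².
At 95% confidence, z = 1.960.
n = (1.960 × 12.1 / 4.52)² = 27.53
Round up: n = 28.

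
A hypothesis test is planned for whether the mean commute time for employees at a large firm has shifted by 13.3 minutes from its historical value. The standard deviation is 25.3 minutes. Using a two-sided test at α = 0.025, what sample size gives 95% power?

55

For a one-sample z-test, n = ((z_{α/2} + z_β)·σ/δ)².
z_{α/2} = 2.241 (two-sided α = 0.025); z_β = 1.645 (power 95% → β = 0.05).
n = (3.886 × 25.3 / 13.3)² = 54.64
Round up: n = 55.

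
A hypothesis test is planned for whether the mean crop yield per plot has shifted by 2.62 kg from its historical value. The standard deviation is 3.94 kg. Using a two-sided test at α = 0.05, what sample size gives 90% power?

24

For a one-sample z-test, n = ((z_{α/2} + z_β)·σ/δ)².
z_{α/2} = 1.960 (two-sided α = 0.05); z_β = 1.282 (power 90% → β = 0.1).
n = (3.242 × 3.94 / 2.62)² = 23.77
Round up: n = 24.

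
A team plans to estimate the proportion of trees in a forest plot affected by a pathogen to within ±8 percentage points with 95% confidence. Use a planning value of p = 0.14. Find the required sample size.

73

For a proportion with margin E = 0.08 at 95% confidence, z = 1.960.
n = p̂(1−p̂)(z/E)² = 0.14 × 0.86 × (1.960/0.08)² = 72.27
Round up: n = 73.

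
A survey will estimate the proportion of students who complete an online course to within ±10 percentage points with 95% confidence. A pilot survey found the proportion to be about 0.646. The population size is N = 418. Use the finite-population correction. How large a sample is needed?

73

For a proportion with margin E = 0.1 at 95% confidence, z = 1.960.
n = p̂(1−p̂)(z/E)² = 0.646 × 0.354 × (1.960/0.1)² = 87.85 — call this n₀.
Finite-population correction with N = 418: n = n₀ / (1 + (n₀−1)/N) = 87.85 / 1.208 = 72.72
Round up: n = 73.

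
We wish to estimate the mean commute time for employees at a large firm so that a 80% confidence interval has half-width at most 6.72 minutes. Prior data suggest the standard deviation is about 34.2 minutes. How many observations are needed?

For a mean, the margin of error is E = z·σ/√n, so n = (zσ/E)².
At 80% confidence, z = 1.282.
n = (1.282 × 34.2 / 6.72)² = 42.57
Round up: n = 43.

43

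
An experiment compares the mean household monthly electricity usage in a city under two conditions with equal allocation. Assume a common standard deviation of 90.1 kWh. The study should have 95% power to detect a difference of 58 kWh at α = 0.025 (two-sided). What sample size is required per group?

For two equal groups, n per group = 2·((z_{α/2} + z_β)·σ/δ)².
z_{α/2} = 2.241; z_β = 1.645 (power 95%).
n = 2 × (3.886 × 90.1 / 58)² = 2 × 36.44 = 72.88
Round up: n = 73 per group.

73 per group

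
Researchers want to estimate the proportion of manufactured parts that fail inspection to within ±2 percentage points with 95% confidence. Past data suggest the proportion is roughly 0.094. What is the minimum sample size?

For a proportion with margin E = 0.02 at 95% confidence, z = 1.960.
n = p̂(1−p̂)(z/E)² = 0.094 × 0.906 × (1.960/0.02)² = 817.92
Round up: n = 818.

818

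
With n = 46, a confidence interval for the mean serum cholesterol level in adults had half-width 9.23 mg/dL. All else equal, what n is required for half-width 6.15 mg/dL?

Margin of error scales as 1/√n, so n₂ = n₁·(E₁/E₂)².
n₂ = 46 × (9.23/6.15)² = 46 × 2.252 = 103.59
Round up: n₂ = 104.

104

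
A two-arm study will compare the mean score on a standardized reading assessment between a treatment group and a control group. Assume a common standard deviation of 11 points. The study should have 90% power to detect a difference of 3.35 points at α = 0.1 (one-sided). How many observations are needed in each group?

For two equal groups, n per group = 2·((z_α + z_β)·σ/δ)².
z_α = 1.282; z_β = 1.282 (power 90%).
n = 2 × (2.564 × 11 / 3.35)² = 2 × 70.88 = 141.76
Round up: n = 142 per group.

142 per group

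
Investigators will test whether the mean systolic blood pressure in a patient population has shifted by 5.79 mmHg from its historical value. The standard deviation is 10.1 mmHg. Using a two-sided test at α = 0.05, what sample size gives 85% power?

For a one-sample z-test, n = ((z_{α/2} + z_β)·σ/δ)².
z_{α/2} = 1.960 (two-sided α = 0.05); z_β = 1.036 (power 85% → β = 0.15).
n = (2.996 × 10.1 / 5.79)² = 27.31
Round up: n = 28.

n = 28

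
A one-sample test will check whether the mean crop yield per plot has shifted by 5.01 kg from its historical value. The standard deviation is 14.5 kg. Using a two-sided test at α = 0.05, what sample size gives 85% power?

For a one-sample z-test, n = ((z_{α/2} + z_β)·σ/δ)².
z_{α/2} = 1.960 (two-sided α = 0.05); z_β = 1.036 (power 85% → β = 0.15).
n = (2.996 × 14.5 / 5.01)² = 75.19
Round up: n = 76.

n = 76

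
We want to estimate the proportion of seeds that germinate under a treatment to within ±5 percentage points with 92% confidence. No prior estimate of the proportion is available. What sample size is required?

For a proportion with margin E = 0.05 at 92% confidence, z = 1.751.
With no prior estimate, use p = 0.5, which maximizes p(1−p) at 0.25.
n = 0.25 × (z/E)² = 0.25 × (1.751/0.05)² = 306.60
Round up: n = 307.

307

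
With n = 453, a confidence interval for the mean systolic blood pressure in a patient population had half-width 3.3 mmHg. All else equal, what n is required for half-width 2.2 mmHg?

Margin of error scales as 1/√n, so n₂ = n₁·(E₁/E₂)².
n₂ = 453 × (3.3/2.2)² = 453 × 2.25 = 1019.25
Round up: n₂ = 1020.

n = 1020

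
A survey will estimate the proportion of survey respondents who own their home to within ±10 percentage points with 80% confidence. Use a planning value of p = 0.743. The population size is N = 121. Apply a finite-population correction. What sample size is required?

26

For a proportion with margin E = 0.1 at 80% confidence, z = 1.282.
n = p̂(1−p̂)(z/E)² = 0.743 × 0.257 × (1.282/0.1)² = 31.38 — call this n₀.
Finite-population correction with N = 121: n = n₀ / (1 + (n₀−1)/N) = 31.38 / 1.251 = 25.08
Round up: n = 26.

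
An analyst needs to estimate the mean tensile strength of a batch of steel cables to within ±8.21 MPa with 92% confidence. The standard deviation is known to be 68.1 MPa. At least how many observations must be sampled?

For a mean, the margin of error is E = z·σ/√n, so n = (zσ/E)².
At 92% confidence, z = 1.751.
n = (1.751 × 68.1 / 8.21)² = 210.95
Round up: n = 211.

211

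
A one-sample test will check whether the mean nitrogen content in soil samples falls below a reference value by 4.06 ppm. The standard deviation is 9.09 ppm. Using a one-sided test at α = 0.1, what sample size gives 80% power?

n = 23

For a one-sample z-test, n = ((z_α + z_β)·σ/δ)².
z_α = 1.282 (one-sided α = 0.1); z_β = 0.842 (power 80% → β = 0.2).
n = (2.124 × 9.09 / 4.06)² = 22.61
Round up: n = 23.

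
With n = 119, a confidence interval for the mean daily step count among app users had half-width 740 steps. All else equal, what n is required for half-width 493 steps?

n = 269

Margin of error scales as 1/√n, so n₂ = n₁·(E₁/E₂)².
n₂ = 119 × (740/493)² = 119 × 2.253 = 268.11
Round up: n₂ = 269.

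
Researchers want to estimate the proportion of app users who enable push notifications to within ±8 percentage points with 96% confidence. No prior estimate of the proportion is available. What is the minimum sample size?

165

For a proportion with margin E = 0.08 at 96% confidence, z = 2.054.
With no prior estimate, use p = 0.5, which maximizes p(1−p) at 0.25.
n = 0.25 × (z/E)² = 0.25 × (2.054/0.08)² = 164.80
Round up: n = 165.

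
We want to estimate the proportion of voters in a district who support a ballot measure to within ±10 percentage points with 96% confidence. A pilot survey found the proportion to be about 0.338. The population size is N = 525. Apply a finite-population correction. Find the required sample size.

81

For a proportion with margin E = 0.1 at 96% confidence, z = 2.054.
n = p̂(1−p̂)(z/E)² = 0.338 × 0.662 × (2.054/0.1)² = 94.40 — call this n₀.
Finite-population correction with N = 525: n = n₀ / (1 + (n₀−1)/N) = 94.40 / 1.178 = 80.14
Round up: n = 81.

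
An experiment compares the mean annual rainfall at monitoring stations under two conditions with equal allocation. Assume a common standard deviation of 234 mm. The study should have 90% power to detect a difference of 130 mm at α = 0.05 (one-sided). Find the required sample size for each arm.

56 per group

For two equal groups, n per group = 2·((z_α + z_β)·σ/δ)².
z_α = 1.645; z_β = 1.282 (power 90%).
n = 2 × (2.927 × 234 / 130)² = 2 × 27.76 = 55.52
Round up: n = 56 per group.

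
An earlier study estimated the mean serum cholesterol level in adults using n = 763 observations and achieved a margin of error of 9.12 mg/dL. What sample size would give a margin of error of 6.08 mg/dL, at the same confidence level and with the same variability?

Margin of error scales as 1/√n, so n₂ = n₁·(E₁/E₂)².
n₂ = 763 × (9.12/6.08)² = 763 × 2.25 = 1716.75
Round up: n₂ = 1717.

1717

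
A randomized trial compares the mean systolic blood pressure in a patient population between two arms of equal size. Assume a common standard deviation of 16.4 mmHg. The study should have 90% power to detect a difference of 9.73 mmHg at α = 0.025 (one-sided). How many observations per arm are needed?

60 per group

For two equal groups, n per group = 2·((z_α + z_β)·σ/δ)².
z_α = 1.960; z_β = 1.282 (power 90%).
n = 2 × (3.242 × 16.4 / 9.73)² = 2 × 29.86 = 59.72
Round up: n = 60 per group.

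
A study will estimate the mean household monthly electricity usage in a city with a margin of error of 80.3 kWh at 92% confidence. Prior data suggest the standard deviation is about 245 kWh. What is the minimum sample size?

29

For a mean, the margin of error is E = z·σ/√n, so n = (zσ/E)².
At 92% confidence, z = 1.751.
n = (1.751 × 245 / 80.3)² = 28.54
Round up: n = 29.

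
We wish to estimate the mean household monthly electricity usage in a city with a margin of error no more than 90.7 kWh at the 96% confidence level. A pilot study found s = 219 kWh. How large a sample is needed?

25

For a mean, the margin of error is E = z·σ/√n, so n = (zσ/E)².
At 96% confidence, z = 2.054.
n = (2.054 × 219 / 90.7)² = 24.60
Round up: n = 25.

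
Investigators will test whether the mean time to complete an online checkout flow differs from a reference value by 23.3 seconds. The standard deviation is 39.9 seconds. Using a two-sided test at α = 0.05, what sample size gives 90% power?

31

For a one-sample z-test, n = ((z_{α/2} + z_β)·σ/δ)².
z_{α/2} = 1.960 (two-sided α = 0.05); z_β = 1.282 (power 90% → β = 0.1).
n = (3.242 × 39.9 / 23.3)² = 30.82
Round up: n = 31.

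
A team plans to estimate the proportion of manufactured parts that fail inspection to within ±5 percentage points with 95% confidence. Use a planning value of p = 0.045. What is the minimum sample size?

For a proportion with margin E = 0.05 at 95% confidence, z = 1.960.
n = p̂(1−p̂)(z/E)² = 0.045 × 0.955 × (1.960/0.05)² = 66.04
Round up: n = 67.

67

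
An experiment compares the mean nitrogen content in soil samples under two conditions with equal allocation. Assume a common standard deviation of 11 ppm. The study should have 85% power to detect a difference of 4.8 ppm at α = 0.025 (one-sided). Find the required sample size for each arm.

For two equal groups, n per group = 2·((z_α + z_β)·σ/δ)².
z_α = 1.960; z_β = 1.036 (power 85%).
n = 2 × (2.996 × 11 / 4.8)² = 2 × 47.14 = 94.28
Round up: n = 95 per group.

95 per group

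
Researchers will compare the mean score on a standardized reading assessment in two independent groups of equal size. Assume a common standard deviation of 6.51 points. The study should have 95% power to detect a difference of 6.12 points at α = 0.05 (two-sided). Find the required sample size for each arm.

For two equal groups, n per group = 2·((z_{α/2} + z_β)·σ/δ)².
z_{α/2} = 1.960; z_β = 1.645 (power 95%).
n = 2 × (3.605 × 6.51 / 6.12)² = 2 × 14.71 = 29.42
Round up: n = 30 per group.

30 per group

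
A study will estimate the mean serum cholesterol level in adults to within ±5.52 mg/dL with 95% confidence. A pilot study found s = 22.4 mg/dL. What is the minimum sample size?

For a mean, the margin of error is E = z·σ/√n, so n = (zσ/E)².
At 95% confidence, z = 1.960.
n = (1.960 × 22.4 / 5.52)² = 63.26
Round up: n = 64.

64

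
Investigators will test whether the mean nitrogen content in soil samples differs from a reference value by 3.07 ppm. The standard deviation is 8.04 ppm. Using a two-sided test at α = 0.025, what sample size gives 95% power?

n = 104

For a one-sample z-test, n = ((z_{α/2} + z_β)·σ/δ)².
z_{α/2} = 2.241 (two-sided α = 0.025); z_β = 1.645 (power 95% → β = 0.05).
n = (3.886 × 8.04 / 3.07)² = 103.57
Round up: n = 104.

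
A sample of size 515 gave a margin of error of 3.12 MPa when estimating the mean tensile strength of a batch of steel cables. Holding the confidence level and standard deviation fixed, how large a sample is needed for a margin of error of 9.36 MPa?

n = 58

Margin of error scales as 1/√n, so n₂ = n₁·(E₁/E₂)².
n₂ = 515 × (3.12/9.36)² = 515 × 0.1111 = 57.22
Round up: n₂ = 58.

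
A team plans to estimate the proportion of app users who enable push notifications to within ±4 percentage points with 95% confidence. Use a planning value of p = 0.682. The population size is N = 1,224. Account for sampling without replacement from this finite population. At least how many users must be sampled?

For a proportion with margin E = 0.04 at 95% confidence, z = 1.960.
n = p̂(1−p̂)(z/E)² = 0.682 × 0.318 × (1.960/0.04)² = 520.72 — call this n₀.
Finite-population correction with N = 1,224: n = n₀ / (1 + (n₀−1)/N) = 520.72 / 1.425 = 365.42
Round up: n = 366.

n = 366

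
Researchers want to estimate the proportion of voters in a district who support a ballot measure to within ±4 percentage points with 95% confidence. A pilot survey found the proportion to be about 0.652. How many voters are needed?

For a proportion with margin E = 0.04 at 95% confidence, z = 1.960.
n = p̂(1−p̂)(z/E)² = 0.652 × 0.348 × (1.960/0.04)² = 544.78
Round up: n = 545.

n = 545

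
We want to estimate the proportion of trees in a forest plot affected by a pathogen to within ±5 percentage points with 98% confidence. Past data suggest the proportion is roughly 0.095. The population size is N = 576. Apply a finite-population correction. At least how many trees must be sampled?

141

For a proportion with margin E = 0.05 at 98% confidence, z = 2.326.
n = p̂(1−p̂)(z/E)² = 0.095 × 0.905 × (2.326/0.05)² = 186.06 — call this n₀.
Finite-population correction with N = 576: n = n₀ / (1 + (n₀−1)/N) = 186.06 / 1.321 = 140.85
Round up: n = 141.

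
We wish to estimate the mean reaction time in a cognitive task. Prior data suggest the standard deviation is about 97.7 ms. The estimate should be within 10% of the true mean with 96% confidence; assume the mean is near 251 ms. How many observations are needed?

64

For a mean, the margin of error is E = z·σ/√n, so n = (zσ/E)².
At 96% confidence, z = 2.054.
E = 10% of 251 = 25.1 ms.
n = (2.054 × 97.7 / 25.1)² = 63.92
Round up: n = 64.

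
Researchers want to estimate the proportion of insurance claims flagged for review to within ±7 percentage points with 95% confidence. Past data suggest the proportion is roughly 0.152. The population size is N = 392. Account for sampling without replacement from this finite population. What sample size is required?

For a proportion with margin E = 0.07 at 95% confidence, z = 1.960.
n = p̂(1−p̂)(z/E)² = 0.152 × 0.848 × (1.960/0.07)² = 101.05 — call this n₀.
Finite-population correction with N = 392: n = n₀ / (1 + (n₀−1)/N) = 101.05 / 1.255 = 80.52
Round up: n = 81.

81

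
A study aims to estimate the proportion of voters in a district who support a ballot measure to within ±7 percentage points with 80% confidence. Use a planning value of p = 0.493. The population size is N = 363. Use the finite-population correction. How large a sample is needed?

For a proportion with margin E = 0.07 at 80% confidence, z = 1.282.
n = p̂(1−p̂)(z/E)² = 0.493 × 0.507 × (1.282/0.07)² = 83.84 — call this n₀.
Finite-population correction with N = 363: n = n₀ / (1 + (n₀−1)/N) = 83.84 / 1.228 = 68.27
Round up: n = 69.

69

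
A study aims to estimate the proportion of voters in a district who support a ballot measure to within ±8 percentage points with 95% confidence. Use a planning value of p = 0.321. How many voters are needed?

131

For a proportion with margin E = 0.08 at 95% confidence, z = 1.960.
n = p̂(1−p̂)(z/E)² = 0.321 × 0.679 × (1.960/0.08)² = 130.83
Round up: n = 131.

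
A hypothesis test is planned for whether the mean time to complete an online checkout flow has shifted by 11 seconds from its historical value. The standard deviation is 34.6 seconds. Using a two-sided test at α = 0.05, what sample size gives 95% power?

For a one-sample z-test, n = ((z_{α/2} + z_β)·σ/δ)².
z_{α/2} = 1.960 (two-sided α = 0.05); z_β = 1.645 (power 95% → β = 0.05).
n = (3.605 × 34.6 / 11)² = 128.58
Round up: n = 129.

n = 129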